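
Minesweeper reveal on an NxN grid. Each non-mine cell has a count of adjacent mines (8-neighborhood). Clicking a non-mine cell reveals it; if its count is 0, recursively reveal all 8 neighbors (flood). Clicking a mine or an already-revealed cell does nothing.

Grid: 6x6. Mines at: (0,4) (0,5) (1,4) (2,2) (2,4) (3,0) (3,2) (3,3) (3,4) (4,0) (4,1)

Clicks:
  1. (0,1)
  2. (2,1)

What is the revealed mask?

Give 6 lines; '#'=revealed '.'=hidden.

Answer: ####..
####..
##....
......
......
......

Derivation:
Click 1 (0,1) count=0: revealed 10 new [(0,0) (0,1) (0,2) (0,3) (1,0) (1,1) (1,2) (1,3) (2,0) (2,1)] -> total=10
Click 2 (2,1) count=3: revealed 0 new [(none)] -> total=10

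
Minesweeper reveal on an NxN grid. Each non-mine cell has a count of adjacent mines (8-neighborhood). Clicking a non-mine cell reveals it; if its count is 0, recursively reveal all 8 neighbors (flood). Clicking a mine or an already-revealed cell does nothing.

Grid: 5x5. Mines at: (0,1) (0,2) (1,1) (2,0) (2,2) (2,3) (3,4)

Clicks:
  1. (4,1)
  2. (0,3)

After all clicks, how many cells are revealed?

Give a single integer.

Answer: 9

Derivation:
Click 1 (4,1) count=0: revealed 8 new [(3,0) (3,1) (3,2) (3,3) (4,0) (4,1) (4,2) (4,3)] -> total=8
Click 2 (0,3) count=1: revealed 1 new [(0,3)] -> total=9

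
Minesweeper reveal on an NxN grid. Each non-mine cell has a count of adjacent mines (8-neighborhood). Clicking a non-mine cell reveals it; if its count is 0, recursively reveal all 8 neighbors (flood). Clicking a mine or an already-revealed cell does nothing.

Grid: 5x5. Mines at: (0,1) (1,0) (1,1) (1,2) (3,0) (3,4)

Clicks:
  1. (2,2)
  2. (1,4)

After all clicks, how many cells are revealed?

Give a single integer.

Click 1 (2,2) count=2: revealed 1 new [(2,2)] -> total=1
Click 2 (1,4) count=0: revealed 6 new [(0,3) (0,4) (1,3) (1,4) (2,3) (2,4)] -> total=7

Answer: 7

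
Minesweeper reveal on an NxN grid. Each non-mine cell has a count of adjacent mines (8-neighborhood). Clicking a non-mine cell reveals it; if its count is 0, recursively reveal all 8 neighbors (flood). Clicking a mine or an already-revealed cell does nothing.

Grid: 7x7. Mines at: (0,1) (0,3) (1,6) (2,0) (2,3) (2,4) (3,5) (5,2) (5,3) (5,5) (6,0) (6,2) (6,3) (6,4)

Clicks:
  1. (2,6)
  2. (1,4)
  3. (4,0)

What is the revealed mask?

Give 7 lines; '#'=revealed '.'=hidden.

Click 1 (2,6) count=2: revealed 1 new [(2,6)] -> total=1
Click 2 (1,4) count=3: revealed 1 new [(1,4)] -> total=2
Click 3 (4,0) count=0: revealed 6 new [(3,0) (3,1) (4,0) (4,1) (5,0) (5,1)] -> total=8

Answer: .......
....#..
......#
##.....
##.....
##.....
.......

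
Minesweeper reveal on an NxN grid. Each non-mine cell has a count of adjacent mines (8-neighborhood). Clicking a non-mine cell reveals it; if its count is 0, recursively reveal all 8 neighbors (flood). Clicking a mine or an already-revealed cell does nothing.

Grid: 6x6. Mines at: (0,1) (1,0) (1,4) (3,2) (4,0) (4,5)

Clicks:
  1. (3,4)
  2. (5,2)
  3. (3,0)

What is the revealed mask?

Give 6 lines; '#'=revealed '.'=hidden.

Click 1 (3,4) count=1: revealed 1 new [(3,4)] -> total=1
Click 2 (5,2) count=0: revealed 8 new [(4,1) (4,2) (4,3) (4,4) (5,1) (5,2) (5,3) (5,4)] -> total=9
Click 3 (3,0) count=1: revealed 1 new [(3,0)] -> total=10

Answer: ......
......
......
#...#.
.####.
.####.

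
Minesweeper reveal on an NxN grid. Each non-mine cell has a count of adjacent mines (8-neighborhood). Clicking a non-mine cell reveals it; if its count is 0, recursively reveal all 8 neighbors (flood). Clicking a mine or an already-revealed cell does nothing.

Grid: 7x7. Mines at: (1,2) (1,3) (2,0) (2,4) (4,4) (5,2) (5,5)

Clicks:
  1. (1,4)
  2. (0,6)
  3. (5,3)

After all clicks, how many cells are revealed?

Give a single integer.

Answer: 13

Derivation:
Click 1 (1,4) count=2: revealed 1 new [(1,4)] -> total=1
Click 2 (0,6) count=0: revealed 11 new [(0,4) (0,5) (0,6) (1,5) (1,6) (2,5) (2,6) (3,5) (3,6) (4,5) (4,6)] -> total=12
Click 3 (5,3) count=2: revealed 1 new [(5,3)] -> total=13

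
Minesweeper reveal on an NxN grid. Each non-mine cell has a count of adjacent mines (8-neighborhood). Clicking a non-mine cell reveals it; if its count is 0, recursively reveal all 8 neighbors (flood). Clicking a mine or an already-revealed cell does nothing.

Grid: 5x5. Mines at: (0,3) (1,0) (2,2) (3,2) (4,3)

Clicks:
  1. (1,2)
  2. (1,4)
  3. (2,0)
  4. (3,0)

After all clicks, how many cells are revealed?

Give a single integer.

Answer: 8

Derivation:
Click 1 (1,2) count=2: revealed 1 new [(1,2)] -> total=1
Click 2 (1,4) count=1: revealed 1 new [(1,4)] -> total=2
Click 3 (2,0) count=1: revealed 1 new [(2,0)] -> total=3
Click 4 (3,0) count=0: revealed 5 new [(2,1) (3,0) (3,1) (4,0) (4,1)] -> total=8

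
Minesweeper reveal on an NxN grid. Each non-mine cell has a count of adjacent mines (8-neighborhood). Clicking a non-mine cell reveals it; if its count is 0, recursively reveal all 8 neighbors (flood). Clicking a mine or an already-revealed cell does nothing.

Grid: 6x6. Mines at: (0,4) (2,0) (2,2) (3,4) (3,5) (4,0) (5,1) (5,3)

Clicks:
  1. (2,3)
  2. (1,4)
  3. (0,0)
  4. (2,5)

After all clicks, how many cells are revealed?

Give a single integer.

Answer: 11

Derivation:
Click 1 (2,3) count=2: revealed 1 new [(2,3)] -> total=1
Click 2 (1,4) count=1: revealed 1 new [(1,4)] -> total=2
Click 3 (0,0) count=0: revealed 8 new [(0,0) (0,1) (0,2) (0,3) (1,0) (1,1) (1,2) (1,3)] -> total=10
Click 4 (2,5) count=2: revealed 1 new [(2,5)] -> total=11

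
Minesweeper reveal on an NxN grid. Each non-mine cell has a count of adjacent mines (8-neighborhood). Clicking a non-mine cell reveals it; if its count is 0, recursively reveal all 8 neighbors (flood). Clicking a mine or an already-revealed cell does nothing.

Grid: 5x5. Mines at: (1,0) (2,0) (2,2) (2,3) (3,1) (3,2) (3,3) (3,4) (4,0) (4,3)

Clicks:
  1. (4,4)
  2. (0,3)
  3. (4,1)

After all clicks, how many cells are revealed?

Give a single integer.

Answer: 10

Derivation:
Click 1 (4,4) count=3: revealed 1 new [(4,4)] -> total=1
Click 2 (0,3) count=0: revealed 8 new [(0,1) (0,2) (0,3) (0,4) (1,1) (1,2) (1,3) (1,4)] -> total=9
Click 3 (4,1) count=3: revealed 1 new [(4,1)] -> total=10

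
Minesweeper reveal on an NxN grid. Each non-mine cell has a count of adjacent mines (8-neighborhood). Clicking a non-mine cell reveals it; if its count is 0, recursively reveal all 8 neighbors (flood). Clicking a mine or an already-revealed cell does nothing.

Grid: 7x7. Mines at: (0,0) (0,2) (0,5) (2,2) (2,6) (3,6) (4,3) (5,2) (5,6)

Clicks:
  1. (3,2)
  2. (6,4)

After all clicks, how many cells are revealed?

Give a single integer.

Click 1 (3,2) count=2: revealed 1 new [(3,2)] -> total=1
Click 2 (6,4) count=0: revealed 6 new [(5,3) (5,4) (5,5) (6,3) (6,4) (6,5)] -> total=7

Answer: 7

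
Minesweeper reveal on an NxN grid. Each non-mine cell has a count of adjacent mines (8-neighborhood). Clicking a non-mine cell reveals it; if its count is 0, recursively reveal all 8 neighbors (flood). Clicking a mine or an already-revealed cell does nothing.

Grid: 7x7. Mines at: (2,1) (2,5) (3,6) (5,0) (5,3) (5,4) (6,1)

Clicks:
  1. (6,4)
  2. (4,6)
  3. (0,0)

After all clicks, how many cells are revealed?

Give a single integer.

Click 1 (6,4) count=2: revealed 1 new [(6,4)] -> total=1
Click 2 (4,6) count=1: revealed 1 new [(4,6)] -> total=2
Click 3 (0,0) count=0: revealed 23 new [(0,0) (0,1) (0,2) (0,3) (0,4) (0,5) (0,6) (1,0) (1,1) (1,2) (1,3) (1,4) (1,5) (1,6) (2,2) (2,3) (2,4) (3,2) (3,3) (3,4) (4,2) (4,3) (4,4)] -> total=25

Answer: 25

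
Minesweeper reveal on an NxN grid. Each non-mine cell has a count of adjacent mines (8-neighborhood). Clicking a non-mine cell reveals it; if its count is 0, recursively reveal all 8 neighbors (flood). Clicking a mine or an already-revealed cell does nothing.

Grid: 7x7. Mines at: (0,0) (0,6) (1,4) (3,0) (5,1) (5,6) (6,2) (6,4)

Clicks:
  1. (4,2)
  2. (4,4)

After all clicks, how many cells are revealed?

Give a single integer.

Click 1 (4,2) count=1: revealed 1 new [(4,2)] -> total=1
Click 2 (4,4) count=0: revealed 29 new [(0,1) (0,2) (0,3) (1,1) (1,2) (1,3) (1,5) (1,6) (2,1) (2,2) (2,3) (2,4) (2,5) (2,6) (3,1) (3,2) (3,3) (3,4) (3,5) (3,6) (4,1) (4,3) (4,4) (4,5) (4,6) (5,2) (5,3) (5,4) (5,5)] -> total=30

Answer: 30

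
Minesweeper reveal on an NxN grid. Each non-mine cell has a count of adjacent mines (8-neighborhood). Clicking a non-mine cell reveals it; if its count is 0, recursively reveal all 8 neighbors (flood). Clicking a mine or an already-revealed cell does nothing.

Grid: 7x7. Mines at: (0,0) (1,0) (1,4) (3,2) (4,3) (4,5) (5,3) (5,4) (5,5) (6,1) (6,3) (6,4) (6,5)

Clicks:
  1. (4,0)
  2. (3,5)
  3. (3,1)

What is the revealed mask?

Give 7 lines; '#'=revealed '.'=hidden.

Answer: .......
.......
##.....
##...#.
##.....
##.....
.......

Derivation:
Click 1 (4,0) count=0: revealed 8 new [(2,0) (2,1) (3,0) (3,1) (4,0) (4,1) (5,0) (5,1)] -> total=8
Click 2 (3,5) count=1: revealed 1 new [(3,5)] -> total=9
Click 3 (3,1) count=1: revealed 0 new [(none)] -> total=9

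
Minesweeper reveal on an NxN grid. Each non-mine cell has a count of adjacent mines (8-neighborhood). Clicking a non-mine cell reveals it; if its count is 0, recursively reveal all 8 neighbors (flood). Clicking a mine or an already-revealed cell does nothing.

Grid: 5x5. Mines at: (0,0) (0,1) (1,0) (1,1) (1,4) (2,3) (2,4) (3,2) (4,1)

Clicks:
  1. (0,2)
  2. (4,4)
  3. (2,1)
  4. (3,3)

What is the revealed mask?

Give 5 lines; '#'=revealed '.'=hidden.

Answer: ..#..
.....
.#...
...##
...##

Derivation:
Click 1 (0,2) count=2: revealed 1 new [(0,2)] -> total=1
Click 2 (4,4) count=0: revealed 4 new [(3,3) (3,4) (4,3) (4,4)] -> total=5
Click 3 (2,1) count=3: revealed 1 new [(2,1)] -> total=6
Click 4 (3,3) count=3: revealed 0 new [(none)] -> total=6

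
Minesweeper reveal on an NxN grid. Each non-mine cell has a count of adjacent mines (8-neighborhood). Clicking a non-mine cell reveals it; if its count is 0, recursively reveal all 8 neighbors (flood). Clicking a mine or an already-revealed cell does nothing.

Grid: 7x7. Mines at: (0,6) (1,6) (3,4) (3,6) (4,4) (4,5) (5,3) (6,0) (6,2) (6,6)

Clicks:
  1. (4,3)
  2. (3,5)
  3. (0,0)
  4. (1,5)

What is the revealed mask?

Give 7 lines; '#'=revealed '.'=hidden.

Click 1 (4,3) count=3: revealed 1 new [(4,3)] -> total=1
Click 2 (3,5) count=4: revealed 1 new [(3,5)] -> total=2
Click 3 (0,0) count=0: revealed 28 new [(0,0) (0,1) (0,2) (0,3) (0,4) (0,5) (1,0) (1,1) (1,2) (1,3) (1,4) (1,5) (2,0) (2,1) (2,2) (2,3) (2,4) (2,5) (3,0) (3,1) (3,2) (3,3) (4,0) (4,1) (4,2) (5,0) (5,1) (5,2)] -> total=30
Click 4 (1,5) count=2: revealed 0 new [(none)] -> total=30

Answer: ######.
######.
######.
####.#.
####...
###....
.......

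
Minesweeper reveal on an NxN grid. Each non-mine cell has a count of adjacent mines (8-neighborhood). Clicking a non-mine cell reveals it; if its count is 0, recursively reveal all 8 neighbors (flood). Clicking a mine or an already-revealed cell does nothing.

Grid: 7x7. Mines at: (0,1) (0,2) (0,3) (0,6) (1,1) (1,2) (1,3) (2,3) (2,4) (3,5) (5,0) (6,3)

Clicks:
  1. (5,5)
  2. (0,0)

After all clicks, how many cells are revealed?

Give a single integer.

Answer: 10

Derivation:
Click 1 (5,5) count=0: revealed 9 new [(4,4) (4,5) (4,6) (5,4) (5,5) (5,6) (6,4) (6,5) (6,6)] -> total=9
Click 2 (0,0) count=2: revealed 1 new [(0,0)] -> total=10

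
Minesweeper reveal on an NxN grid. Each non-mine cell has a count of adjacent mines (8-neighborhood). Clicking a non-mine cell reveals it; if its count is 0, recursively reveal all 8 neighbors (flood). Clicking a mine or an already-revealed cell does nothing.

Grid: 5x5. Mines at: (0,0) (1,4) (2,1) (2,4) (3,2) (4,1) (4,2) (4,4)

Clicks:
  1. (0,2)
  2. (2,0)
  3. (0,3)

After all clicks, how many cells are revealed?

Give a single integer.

Answer: 7

Derivation:
Click 1 (0,2) count=0: revealed 6 new [(0,1) (0,2) (0,3) (1,1) (1,2) (1,3)] -> total=6
Click 2 (2,0) count=1: revealed 1 new [(2,0)] -> total=7
Click 3 (0,3) count=1: revealed 0 new [(none)] -> total=7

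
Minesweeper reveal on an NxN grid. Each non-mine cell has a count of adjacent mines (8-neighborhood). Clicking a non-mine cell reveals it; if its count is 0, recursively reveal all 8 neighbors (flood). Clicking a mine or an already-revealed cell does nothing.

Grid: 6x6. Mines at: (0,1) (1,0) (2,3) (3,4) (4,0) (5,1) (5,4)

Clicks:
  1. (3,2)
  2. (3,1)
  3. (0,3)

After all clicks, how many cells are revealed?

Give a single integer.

Answer: 12

Derivation:
Click 1 (3,2) count=1: revealed 1 new [(3,2)] -> total=1
Click 2 (3,1) count=1: revealed 1 new [(3,1)] -> total=2
Click 3 (0,3) count=0: revealed 10 new [(0,2) (0,3) (0,4) (0,5) (1,2) (1,3) (1,4) (1,5) (2,4) (2,5)] -> total=12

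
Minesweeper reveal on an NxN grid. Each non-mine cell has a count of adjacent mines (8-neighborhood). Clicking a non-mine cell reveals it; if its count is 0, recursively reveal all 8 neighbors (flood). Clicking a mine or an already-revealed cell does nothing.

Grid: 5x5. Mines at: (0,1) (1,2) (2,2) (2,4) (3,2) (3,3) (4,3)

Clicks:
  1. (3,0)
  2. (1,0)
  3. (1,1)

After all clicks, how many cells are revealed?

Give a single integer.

Click 1 (3,0) count=0: revealed 8 new [(1,0) (1,1) (2,0) (2,1) (3,0) (3,1) (4,0) (4,1)] -> total=8
Click 2 (1,0) count=1: revealed 0 new [(none)] -> total=8
Click 3 (1,1) count=3: revealed 0 new [(none)] -> total=8

Answer: 8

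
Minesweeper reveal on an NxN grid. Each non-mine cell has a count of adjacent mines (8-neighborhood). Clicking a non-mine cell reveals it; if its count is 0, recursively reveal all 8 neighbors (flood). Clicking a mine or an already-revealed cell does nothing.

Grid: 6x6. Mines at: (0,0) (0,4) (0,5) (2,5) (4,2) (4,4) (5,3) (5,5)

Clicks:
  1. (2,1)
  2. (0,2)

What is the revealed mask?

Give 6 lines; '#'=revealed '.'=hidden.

Answer: .###..
#####.
#####.
#####.
##....
##....

Derivation:
Click 1 (2,1) count=0: revealed 22 new [(0,1) (0,2) (0,3) (1,0) (1,1) (1,2) (1,3) (1,4) (2,0) (2,1) (2,2) (2,3) (2,4) (3,0) (3,1) (3,2) (3,3) (3,4) (4,0) (4,1) (5,0) (5,1)] -> total=22
Click 2 (0,2) count=0: revealed 0 new [(none)] -> total=22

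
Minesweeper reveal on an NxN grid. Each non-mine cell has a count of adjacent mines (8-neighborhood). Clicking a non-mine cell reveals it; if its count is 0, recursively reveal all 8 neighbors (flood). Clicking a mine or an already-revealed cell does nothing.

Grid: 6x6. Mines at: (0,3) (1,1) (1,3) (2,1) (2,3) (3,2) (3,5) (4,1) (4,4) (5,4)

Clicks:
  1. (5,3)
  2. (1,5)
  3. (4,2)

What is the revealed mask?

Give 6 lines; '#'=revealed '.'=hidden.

Click 1 (5,3) count=2: revealed 1 new [(5,3)] -> total=1
Click 2 (1,5) count=0: revealed 6 new [(0,4) (0,5) (1,4) (1,5) (2,4) (2,5)] -> total=7
Click 3 (4,2) count=2: revealed 1 new [(4,2)] -> total=8

Answer: ....##
....##
....##
......
..#...
...#..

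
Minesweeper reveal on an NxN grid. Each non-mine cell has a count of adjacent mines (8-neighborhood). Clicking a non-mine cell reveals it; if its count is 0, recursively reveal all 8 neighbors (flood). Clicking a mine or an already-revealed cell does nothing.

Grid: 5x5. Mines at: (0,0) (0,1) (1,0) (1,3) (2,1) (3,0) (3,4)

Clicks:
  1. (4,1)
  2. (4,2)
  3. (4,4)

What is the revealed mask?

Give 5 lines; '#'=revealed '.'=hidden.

Click 1 (4,1) count=1: revealed 1 new [(4,1)] -> total=1
Click 2 (4,2) count=0: revealed 5 new [(3,1) (3,2) (3,3) (4,2) (4,3)] -> total=6
Click 3 (4,4) count=1: revealed 1 new [(4,4)] -> total=7

Answer: .....
.....
.....
.###.
.####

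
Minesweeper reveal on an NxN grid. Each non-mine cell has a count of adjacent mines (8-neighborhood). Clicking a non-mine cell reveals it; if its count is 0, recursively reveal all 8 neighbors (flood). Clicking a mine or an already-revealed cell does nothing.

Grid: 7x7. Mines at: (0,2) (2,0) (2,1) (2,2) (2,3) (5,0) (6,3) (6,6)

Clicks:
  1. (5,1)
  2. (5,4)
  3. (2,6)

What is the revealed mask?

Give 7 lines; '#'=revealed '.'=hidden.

Click 1 (5,1) count=1: revealed 1 new [(5,1)] -> total=1
Click 2 (5,4) count=1: revealed 1 new [(5,4)] -> total=2
Click 3 (2,6) count=0: revealed 27 new [(0,3) (0,4) (0,5) (0,6) (1,3) (1,4) (1,5) (1,6) (2,4) (2,5) (2,6) (3,1) (3,2) (3,3) (3,4) (3,5) (3,6) (4,1) (4,2) (4,3) (4,4) (4,5) (4,6) (5,2) (5,3) (5,5) (5,6)] -> total=29

Answer: ...####
...####
....###
.######
.######
.######
.......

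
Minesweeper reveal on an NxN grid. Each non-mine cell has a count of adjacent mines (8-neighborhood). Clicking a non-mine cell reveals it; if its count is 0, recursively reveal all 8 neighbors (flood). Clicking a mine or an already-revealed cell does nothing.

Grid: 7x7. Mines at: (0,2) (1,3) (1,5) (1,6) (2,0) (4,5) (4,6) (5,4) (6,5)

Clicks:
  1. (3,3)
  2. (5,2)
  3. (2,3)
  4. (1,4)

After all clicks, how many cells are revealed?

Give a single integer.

Answer: 23

Derivation:
Click 1 (3,3) count=0: revealed 22 new [(2,1) (2,2) (2,3) (2,4) (3,0) (3,1) (3,2) (3,3) (3,4) (4,0) (4,1) (4,2) (4,3) (4,4) (5,0) (5,1) (5,2) (5,3) (6,0) (6,1) (6,2) (6,3)] -> total=22
Click 2 (5,2) count=0: revealed 0 new [(none)] -> total=22
Click 3 (2,3) count=1: revealed 0 new [(none)] -> total=22
Click 4 (1,4) count=2: revealed 1 new [(1,4)] -> total=23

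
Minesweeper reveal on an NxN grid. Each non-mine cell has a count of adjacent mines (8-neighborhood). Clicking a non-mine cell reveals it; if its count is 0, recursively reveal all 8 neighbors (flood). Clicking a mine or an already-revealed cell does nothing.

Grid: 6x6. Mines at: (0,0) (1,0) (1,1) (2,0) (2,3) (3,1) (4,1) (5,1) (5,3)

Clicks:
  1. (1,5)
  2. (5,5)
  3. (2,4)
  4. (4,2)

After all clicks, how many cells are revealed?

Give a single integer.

Click 1 (1,5) count=0: revealed 16 new [(0,2) (0,3) (0,4) (0,5) (1,2) (1,3) (1,4) (1,5) (2,4) (2,5) (3,4) (3,5) (4,4) (4,5) (5,4) (5,5)] -> total=16
Click 2 (5,5) count=0: revealed 0 new [(none)] -> total=16
Click 3 (2,4) count=1: revealed 0 new [(none)] -> total=16
Click 4 (4,2) count=4: revealed 1 new [(4,2)] -> total=17

Answer: 17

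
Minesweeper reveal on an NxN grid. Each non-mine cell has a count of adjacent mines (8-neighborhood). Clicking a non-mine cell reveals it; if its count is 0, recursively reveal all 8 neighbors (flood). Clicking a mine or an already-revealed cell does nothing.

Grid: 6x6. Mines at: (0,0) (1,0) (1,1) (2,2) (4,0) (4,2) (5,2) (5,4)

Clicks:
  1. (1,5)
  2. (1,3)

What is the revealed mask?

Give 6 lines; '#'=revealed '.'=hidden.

Answer: ..####
..####
...###
...###
...###
......

Derivation:
Click 1 (1,5) count=0: revealed 17 new [(0,2) (0,3) (0,4) (0,5) (1,2) (1,3) (1,4) (1,5) (2,3) (2,4) (2,5) (3,3) (3,4) (3,5) (4,3) (4,4) (4,5)] -> total=17
Click 2 (1,3) count=1: revealed 0 new [(none)] -> total=17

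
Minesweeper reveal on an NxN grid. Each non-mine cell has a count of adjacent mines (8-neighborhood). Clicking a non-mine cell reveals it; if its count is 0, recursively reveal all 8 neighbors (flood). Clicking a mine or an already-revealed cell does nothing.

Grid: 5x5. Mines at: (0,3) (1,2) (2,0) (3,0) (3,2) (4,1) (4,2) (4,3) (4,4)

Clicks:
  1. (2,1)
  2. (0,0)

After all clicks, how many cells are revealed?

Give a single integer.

Click 1 (2,1) count=4: revealed 1 new [(2,1)] -> total=1
Click 2 (0,0) count=0: revealed 4 new [(0,0) (0,1) (1,0) (1,1)] -> total=5

Answer: 5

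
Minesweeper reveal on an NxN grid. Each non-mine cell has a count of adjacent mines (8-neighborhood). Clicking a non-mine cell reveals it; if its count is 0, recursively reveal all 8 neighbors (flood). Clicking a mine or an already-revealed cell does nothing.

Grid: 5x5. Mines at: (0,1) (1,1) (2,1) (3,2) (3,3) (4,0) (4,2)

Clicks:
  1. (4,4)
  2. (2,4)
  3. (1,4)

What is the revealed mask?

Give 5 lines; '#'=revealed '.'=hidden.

Answer: ..###
..###
..###
.....
....#

Derivation:
Click 1 (4,4) count=1: revealed 1 new [(4,4)] -> total=1
Click 2 (2,4) count=1: revealed 1 new [(2,4)] -> total=2
Click 3 (1,4) count=0: revealed 8 new [(0,2) (0,3) (0,4) (1,2) (1,3) (1,4) (2,2) (2,3)] -> total=10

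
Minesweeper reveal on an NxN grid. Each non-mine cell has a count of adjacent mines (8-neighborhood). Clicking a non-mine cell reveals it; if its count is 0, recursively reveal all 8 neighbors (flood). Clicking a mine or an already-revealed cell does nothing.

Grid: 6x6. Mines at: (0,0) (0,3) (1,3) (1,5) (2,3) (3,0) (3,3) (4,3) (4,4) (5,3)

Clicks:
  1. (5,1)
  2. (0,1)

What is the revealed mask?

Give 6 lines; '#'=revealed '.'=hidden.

Click 1 (5,1) count=0: revealed 6 new [(4,0) (4,1) (4,2) (5,0) (5,1) (5,2)] -> total=6
Click 2 (0,1) count=1: revealed 1 new [(0,1)] -> total=7

Answer: .#....
......
......
......
###...
###...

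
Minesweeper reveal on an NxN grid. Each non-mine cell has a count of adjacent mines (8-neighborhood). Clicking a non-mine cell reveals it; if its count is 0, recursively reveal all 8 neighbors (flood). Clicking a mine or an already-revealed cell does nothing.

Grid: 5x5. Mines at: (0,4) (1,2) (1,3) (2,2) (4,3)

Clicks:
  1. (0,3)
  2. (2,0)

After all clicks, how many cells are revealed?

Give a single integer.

Click 1 (0,3) count=3: revealed 1 new [(0,3)] -> total=1
Click 2 (2,0) count=0: revealed 12 new [(0,0) (0,1) (1,0) (1,1) (2,0) (2,1) (3,0) (3,1) (3,2) (4,0) (4,1) (4,2)] -> total=13

Answer: 13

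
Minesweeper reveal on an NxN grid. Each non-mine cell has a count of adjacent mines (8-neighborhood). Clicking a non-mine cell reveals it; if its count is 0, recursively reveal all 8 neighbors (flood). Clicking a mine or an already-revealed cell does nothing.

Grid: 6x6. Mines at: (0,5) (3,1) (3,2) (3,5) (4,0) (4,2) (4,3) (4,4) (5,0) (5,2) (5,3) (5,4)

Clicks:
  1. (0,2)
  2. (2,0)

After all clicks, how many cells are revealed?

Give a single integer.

Answer: 15

Derivation:
Click 1 (0,2) count=0: revealed 15 new [(0,0) (0,1) (0,2) (0,3) (0,4) (1,0) (1,1) (1,2) (1,3) (1,4) (2,0) (2,1) (2,2) (2,3) (2,4)] -> total=15
Click 2 (2,0) count=1: revealed 0 new [(none)] -> total=15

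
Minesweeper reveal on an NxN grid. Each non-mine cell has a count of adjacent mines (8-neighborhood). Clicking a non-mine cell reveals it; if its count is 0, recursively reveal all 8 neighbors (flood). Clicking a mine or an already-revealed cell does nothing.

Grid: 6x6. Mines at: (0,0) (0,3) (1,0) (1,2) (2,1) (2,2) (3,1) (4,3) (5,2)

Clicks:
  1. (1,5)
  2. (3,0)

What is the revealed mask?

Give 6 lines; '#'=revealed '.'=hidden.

Click 1 (1,5) count=0: revealed 15 new [(0,4) (0,5) (1,3) (1,4) (1,5) (2,3) (2,4) (2,5) (3,3) (3,4) (3,5) (4,4) (4,5) (5,4) (5,5)] -> total=15
Click 2 (3,0) count=2: revealed 1 new [(3,0)] -> total=16

Answer: ....##
...###
...###
#..###
....##
....##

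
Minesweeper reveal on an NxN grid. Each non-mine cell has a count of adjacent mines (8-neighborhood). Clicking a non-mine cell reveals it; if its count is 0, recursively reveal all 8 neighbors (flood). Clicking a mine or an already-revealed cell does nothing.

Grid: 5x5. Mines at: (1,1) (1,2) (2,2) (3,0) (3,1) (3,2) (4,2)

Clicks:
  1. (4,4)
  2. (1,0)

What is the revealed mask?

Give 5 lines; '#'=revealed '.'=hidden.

Click 1 (4,4) count=0: revealed 10 new [(0,3) (0,4) (1,3) (1,4) (2,3) (2,4) (3,3) (3,4) (4,3) (4,4)] -> total=10
Click 2 (1,0) count=1: revealed 1 new [(1,0)] -> total=11

Answer: ...##
#..##
...##
...##
...##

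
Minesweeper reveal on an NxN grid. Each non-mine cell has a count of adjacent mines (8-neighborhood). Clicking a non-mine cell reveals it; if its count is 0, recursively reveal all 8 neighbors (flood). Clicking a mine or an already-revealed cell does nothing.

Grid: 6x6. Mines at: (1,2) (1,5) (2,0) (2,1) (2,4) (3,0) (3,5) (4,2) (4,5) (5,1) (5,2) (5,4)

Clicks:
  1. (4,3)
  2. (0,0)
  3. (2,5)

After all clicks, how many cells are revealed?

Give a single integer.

Answer: 6

Derivation:
Click 1 (4,3) count=3: revealed 1 new [(4,3)] -> total=1
Click 2 (0,0) count=0: revealed 4 new [(0,0) (0,1) (1,0) (1,1)] -> total=5
Click 3 (2,5) count=3: revealed 1 new [(2,5)] -> total=6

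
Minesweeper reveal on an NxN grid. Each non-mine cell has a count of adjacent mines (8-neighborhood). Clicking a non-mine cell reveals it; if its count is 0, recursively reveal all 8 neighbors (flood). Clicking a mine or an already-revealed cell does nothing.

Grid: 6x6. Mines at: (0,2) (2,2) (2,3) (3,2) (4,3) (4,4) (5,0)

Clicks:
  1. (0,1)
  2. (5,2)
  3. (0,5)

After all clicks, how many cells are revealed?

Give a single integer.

Answer: 12

Derivation:
Click 1 (0,1) count=1: revealed 1 new [(0,1)] -> total=1
Click 2 (5,2) count=1: revealed 1 new [(5,2)] -> total=2
Click 3 (0,5) count=0: revealed 10 new [(0,3) (0,4) (0,5) (1,3) (1,4) (1,5) (2,4) (2,5) (3,4) (3,5)] -> total=12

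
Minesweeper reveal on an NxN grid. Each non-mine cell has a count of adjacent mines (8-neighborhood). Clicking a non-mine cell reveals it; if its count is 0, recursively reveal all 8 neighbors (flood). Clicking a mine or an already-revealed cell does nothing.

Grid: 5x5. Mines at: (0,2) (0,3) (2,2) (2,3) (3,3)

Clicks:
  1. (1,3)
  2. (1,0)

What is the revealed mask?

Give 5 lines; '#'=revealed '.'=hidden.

Answer: ##...
##.#.
##...
###..
###..

Derivation:
Click 1 (1,3) count=4: revealed 1 new [(1,3)] -> total=1
Click 2 (1,0) count=0: revealed 12 new [(0,0) (0,1) (1,0) (1,1) (2,0) (2,1) (3,0) (3,1) (3,2) (4,0) (4,1) (4,2)] -> total=13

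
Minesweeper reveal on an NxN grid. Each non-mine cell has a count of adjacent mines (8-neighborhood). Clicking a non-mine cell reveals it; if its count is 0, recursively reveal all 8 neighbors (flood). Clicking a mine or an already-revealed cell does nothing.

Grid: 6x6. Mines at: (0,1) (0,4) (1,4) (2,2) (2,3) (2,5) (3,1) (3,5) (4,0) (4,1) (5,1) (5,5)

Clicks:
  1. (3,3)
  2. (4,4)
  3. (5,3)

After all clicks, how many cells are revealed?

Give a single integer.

Answer: 9

Derivation:
Click 1 (3,3) count=2: revealed 1 new [(3,3)] -> total=1
Click 2 (4,4) count=2: revealed 1 new [(4,4)] -> total=2
Click 3 (5,3) count=0: revealed 7 new [(3,2) (3,4) (4,2) (4,3) (5,2) (5,3) (5,4)] -> total=9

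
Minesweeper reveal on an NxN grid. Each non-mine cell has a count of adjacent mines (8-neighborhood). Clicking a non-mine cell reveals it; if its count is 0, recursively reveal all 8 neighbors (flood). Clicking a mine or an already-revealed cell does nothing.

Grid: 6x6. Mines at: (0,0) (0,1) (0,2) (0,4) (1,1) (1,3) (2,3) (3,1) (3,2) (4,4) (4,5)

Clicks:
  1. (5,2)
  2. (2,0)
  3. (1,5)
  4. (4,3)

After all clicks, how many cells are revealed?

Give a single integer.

Click 1 (5,2) count=0: revealed 8 new [(4,0) (4,1) (4,2) (4,3) (5,0) (5,1) (5,2) (5,3)] -> total=8
Click 2 (2,0) count=2: revealed 1 new [(2,0)] -> total=9
Click 3 (1,5) count=1: revealed 1 new [(1,5)] -> total=10
Click 4 (4,3) count=2: revealed 0 new [(none)] -> total=10

Answer: 10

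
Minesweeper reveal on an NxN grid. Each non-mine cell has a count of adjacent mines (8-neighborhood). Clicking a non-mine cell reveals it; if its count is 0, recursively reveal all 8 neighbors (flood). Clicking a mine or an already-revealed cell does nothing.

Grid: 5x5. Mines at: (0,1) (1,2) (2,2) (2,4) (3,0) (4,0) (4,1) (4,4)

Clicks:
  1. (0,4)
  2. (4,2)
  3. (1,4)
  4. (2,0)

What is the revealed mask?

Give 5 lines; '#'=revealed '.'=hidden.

Answer: ...##
...##
#....
.....
..#..

Derivation:
Click 1 (0,4) count=0: revealed 4 new [(0,3) (0,4) (1,3) (1,4)] -> total=4
Click 2 (4,2) count=1: revealed 1 new [(4,2)] -> total=5
Click 3 (1,4) count=1: revealed 0 new [(none)] -> total=5
Click 4 (2,0) count=1: revealed 1 new [(2,0)] -> total=6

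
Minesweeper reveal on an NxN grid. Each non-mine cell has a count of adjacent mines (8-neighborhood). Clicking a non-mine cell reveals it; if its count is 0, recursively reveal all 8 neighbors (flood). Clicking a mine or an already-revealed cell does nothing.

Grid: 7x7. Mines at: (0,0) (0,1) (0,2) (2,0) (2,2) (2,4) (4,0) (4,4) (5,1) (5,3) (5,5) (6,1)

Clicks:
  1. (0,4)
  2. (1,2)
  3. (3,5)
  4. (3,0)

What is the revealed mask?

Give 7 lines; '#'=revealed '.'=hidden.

Answer: ...####
..#####
.....##
#....##
.....##
.......
.......

Derivation:
Click 1 (0,4) count=0: revealed 14 new [(0,3) (0,4) (0,5) (0,6) (1,3) (1,4) (1,5) (1,6) (2,5) (2,6) (3,5) (3,6) (4,5) (4,6)] -> total=14
Click 2 (1,2) count=3: revealed 1 new [(1,2)] -> total=15
Click 3 (3,5) count=2: revealed 0 new [(none)] -> total=15
Click 4 (3,0) count=2: revealed 1 new [(3,0)] -> total=16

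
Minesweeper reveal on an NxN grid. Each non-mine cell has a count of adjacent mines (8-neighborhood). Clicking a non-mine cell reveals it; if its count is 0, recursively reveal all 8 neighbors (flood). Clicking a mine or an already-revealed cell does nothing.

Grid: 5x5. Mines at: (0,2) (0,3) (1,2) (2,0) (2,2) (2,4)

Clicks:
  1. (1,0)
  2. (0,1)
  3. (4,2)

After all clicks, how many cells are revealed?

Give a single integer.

Click 1 (1,0) count=1: revealed 1 new [(1,0)] -> total=1
Click 2 (0,1) count=2: revealed 1 new [(0,1)] -> total=2
Click 3 (4,2) count=0: revealed 10 new [(3,0) (3,1) (3,2) (3,3) (3,4) (4,0) (4,1) (4,2) (4,3) (4,4)] -> total=12

Answer: 12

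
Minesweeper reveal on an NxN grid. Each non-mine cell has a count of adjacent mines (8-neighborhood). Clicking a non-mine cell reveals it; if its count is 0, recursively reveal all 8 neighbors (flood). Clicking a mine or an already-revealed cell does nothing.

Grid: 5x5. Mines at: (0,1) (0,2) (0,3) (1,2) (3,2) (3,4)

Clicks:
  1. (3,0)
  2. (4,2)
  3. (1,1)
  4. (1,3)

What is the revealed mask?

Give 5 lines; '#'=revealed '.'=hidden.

Click 1 (3,0) count=0: revealed 8 new [(1,0) (1,1) (2,0) (2,1) (3,0) (3,1) (4,0) (4,1)] -> total=8
Click 2 (4,2) count=1: revealed 1 new [(4,2)] -> total=9
Click 3 (1,1) count=3: revealed 0 new [(none)] -> total=9
Click 4 (1,3) count=3: revealed 1 new [(1,3)] -> total=10

Answer: .....
##.#.
##...
##...
###..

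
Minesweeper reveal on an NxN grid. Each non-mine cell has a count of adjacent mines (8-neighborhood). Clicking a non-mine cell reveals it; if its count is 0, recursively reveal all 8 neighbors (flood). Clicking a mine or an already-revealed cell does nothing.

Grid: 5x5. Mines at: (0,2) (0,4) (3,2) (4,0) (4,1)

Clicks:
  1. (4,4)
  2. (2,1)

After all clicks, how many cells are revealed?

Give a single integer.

Click 1 (4,4) count=0: revealed 8 new [(1,3) (1,4) (2,3) (2,4) (3,3) (3,4) (4,3) (4,4)] -> total=8
Click 2 (2,1) count=1: revealed 1 new [(2,1)] -> total=9

Answer: 9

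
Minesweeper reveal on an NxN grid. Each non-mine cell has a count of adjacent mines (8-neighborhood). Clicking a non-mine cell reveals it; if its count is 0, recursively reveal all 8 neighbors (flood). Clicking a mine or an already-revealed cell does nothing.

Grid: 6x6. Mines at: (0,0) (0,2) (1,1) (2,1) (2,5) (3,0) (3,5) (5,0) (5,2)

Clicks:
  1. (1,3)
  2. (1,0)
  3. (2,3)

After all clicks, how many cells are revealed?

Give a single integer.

Answer: 13

Derivation:
Click 1 (1,3) count=1: revealed 1 new [(1,3)] -> total=1
Click 2 (1,0) count=3: revealed 1 new [(1,0)] -> total=2
Click 3 (2,3) count=0: revealed 11 new [(1,2) (1,4) (2,2) (2,3) (2,4) (3,2) (3,3) (3,4) (4,2) (4,3) (4,4)] -> total=13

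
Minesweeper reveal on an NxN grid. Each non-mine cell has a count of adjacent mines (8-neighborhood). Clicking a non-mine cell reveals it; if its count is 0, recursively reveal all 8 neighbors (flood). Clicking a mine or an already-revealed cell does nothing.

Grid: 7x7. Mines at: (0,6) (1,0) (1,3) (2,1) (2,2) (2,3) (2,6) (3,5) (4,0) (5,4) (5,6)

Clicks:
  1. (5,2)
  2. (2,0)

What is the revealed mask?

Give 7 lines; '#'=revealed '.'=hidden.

Answer: .......
.......
#......
.###...
.###...
####...
####...

Derivation:
Click 1 (5,2) count=0: revealed 14 new [(3,1) (3,2) (3,3) (4,1) (4,2) (4,3) (5,0) (5,1) (5,2) (5,3) (6,0) (6,1) (6,2) (6,3)] -> total=14
Click 2 (2,0) count=2: revealed 1 new [(2,0)] -> total=15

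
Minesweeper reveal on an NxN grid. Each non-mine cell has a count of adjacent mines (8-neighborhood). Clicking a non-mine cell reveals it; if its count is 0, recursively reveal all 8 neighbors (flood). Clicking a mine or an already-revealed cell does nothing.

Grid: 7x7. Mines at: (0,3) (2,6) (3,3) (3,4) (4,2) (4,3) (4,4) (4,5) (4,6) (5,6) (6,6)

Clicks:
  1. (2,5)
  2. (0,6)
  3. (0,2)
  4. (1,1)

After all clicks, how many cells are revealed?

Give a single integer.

Click 1 (2,5) count=2: revealed 1 new [(2,5)] -> total=1
Click 2 (0,6) count=0: revealed 6 new [(0,4) (0,5) (0,6) (1,4) (1,5) (1,6)] -> total=7
Click 3 (0,2) count=1: revealed 1 new [(0,2)] -> total=8
Click 4 (1,1) count=0: revealed 25 new [(0,0) (0,1) (1,0) (1,1) (1,2) (2,0) (2,1) (2,2) (3,0) (3,1) (3,2) (4,0) (4,1) (5,0) (5,1) (5,2) (5,3) (5,4) (5,5) (6,0) (6,1) (6,2) (6,3) (6,4) (6,5)] -> total=33

Answer: 33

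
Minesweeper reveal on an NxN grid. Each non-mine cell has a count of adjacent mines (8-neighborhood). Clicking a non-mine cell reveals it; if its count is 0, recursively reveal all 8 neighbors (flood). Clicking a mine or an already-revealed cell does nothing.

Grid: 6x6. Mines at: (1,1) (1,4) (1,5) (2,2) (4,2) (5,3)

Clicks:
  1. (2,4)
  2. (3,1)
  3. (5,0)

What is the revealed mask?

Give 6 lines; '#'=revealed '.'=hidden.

Click 1 (2,4) count=2: revealed 1 new [(2,4)] -> total=1
Click 2 (3,1) count=2: revealed 1 new [(3,1)] -> total=2
Click 3 (5,0) count=0: revealed 7 new [(2,0) (2,1) (3,0) (4,0) (4,1) (5,0) (5,1)] -> total=9

Answer: ......
......
##..#.
##....
##....
##....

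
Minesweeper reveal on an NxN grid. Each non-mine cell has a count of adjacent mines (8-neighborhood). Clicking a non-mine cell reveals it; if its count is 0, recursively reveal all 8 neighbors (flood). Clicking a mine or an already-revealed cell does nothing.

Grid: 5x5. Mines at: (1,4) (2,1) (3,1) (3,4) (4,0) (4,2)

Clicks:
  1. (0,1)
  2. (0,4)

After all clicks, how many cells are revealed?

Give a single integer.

Answer: 9

Derivation:
Click 1 (0,1) count=0: revealed 8 new [(0,0) (0,1) (0,2) (0,3) (1,0) (1,1) (1,2) (1,3)] -> total=8
Click 2 (0,4) count=1: revealed 1 new [(0,4)] -> total=9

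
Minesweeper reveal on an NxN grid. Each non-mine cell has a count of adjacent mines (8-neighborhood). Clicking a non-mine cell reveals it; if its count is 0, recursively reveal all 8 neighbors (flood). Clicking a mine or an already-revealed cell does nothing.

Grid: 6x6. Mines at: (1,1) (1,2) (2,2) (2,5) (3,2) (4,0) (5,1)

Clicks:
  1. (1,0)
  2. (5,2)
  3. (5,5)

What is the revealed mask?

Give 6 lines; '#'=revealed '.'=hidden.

Answer: ......
#.....
......
...###
..####
..####

Derivation:
Click 1 (1,0) count=1: revealed 1 new [(1,0)] -> total=1
Click 2 (5,2) count=1: revealed 1 new [(5,2)] -> total=2
Click 3 (5,5) count=0: revealed 10 new [(3,3) (3,4) (3,5) (4,2) (4,3) (4,4) (4,5) (5,3) (5,4) (5,5)] -> total=12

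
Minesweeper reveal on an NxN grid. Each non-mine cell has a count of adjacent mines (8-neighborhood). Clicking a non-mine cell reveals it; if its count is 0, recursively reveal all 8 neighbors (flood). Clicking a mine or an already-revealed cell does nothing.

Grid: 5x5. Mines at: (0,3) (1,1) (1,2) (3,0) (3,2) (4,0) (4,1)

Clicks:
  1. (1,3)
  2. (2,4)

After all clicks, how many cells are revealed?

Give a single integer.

Click 1 (1,3) count=2: revealed 1 new [(1,3)] -> total=1
Click 2 (2,4) count=0: revealed 7 new [(1,4) (2,3) (2,4) (3,3) (3,4) (4,3) (4,4)] -> total=8

Answer: 8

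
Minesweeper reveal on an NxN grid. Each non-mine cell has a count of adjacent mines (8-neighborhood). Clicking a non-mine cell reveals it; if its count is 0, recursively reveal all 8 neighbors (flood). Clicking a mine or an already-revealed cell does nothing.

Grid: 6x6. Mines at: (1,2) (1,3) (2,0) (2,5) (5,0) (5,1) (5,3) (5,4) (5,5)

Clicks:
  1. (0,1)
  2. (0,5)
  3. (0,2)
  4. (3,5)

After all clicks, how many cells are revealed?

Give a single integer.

Answer: 7

Derivation:
Click 1 (0,1) count=1: revealed 1 new [(0,1)] -> total=1
Click 2 (0,5) count=0: revealed 4 new [(0,4) (0,5) (1,4) (1,5)] -> total=5
Click 3 (0,2) count=2: revealed 1 new [(0,2)] -> total=6
Click 4 (3,5) count=1: revealed 1 new [(3,5)] -> total=7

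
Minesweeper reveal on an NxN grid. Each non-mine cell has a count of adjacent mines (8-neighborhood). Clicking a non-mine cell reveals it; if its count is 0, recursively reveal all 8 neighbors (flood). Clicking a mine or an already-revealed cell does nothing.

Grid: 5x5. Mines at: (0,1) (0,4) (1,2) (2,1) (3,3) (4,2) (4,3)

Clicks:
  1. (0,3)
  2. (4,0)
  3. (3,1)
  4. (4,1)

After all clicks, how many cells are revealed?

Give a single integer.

Answer: 5

Derivation:
Click 1 (0,3) count=2: revealed 1 new [(0,3)] -> total=1
Click 2 (4,0) count=0: revealed 4 new [(3,0) (3,1) (4,0) (4,1)] -> total=5
Click 3 (3,1) count=2: revealed 0 new [(none)] -> total=5
Click 4 (4,1) count=1: revealed 0 new [(none)] -> total=5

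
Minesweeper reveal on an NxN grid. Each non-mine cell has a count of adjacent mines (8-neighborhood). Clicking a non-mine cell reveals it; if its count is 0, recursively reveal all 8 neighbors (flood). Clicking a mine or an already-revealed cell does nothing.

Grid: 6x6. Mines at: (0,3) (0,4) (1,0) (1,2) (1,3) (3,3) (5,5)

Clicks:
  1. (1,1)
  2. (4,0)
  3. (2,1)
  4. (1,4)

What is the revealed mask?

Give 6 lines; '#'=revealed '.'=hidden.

Answer: ......
.#..#.
###...
###...
#####.
#####.

Derivation:
Click 1 (1,1) count=2: revealed 1 new [(1,1)] -> total=1
Click 2 (4,0) count=0: revealed 16 new [(2,0) (2,1) (2,2) (3,0) (3,1) (3,2) (4,0) (4,1) (4,2) (4,3) (4,4) (5,0) (5,1) (5,2) (5,3) (5,4)] -> total=17
Click 3 (2,1) count=2: revealed 0 new [(none)] -> total=17
Click 4 (1,4) count=3: revealed 1 new [(1,4)] -> total=18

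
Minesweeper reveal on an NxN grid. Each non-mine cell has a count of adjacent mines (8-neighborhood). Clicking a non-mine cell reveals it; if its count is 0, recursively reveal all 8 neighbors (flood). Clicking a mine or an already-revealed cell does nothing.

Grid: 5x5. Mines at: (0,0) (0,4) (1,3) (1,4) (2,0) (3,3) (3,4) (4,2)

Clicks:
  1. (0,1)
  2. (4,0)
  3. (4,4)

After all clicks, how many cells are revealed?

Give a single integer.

Answer: 6

Derivation:
Click 1 (0,1) count=1: revealed 1 new [(0,1)] -> total=1
Click 2 (4,0) count=0: revealed 4 new [(3,0) (3,1) (4,0) (4,1)] -> total=5
Click 3 (4,4) count=2: revealed 1 new [(4,4)] -> total=6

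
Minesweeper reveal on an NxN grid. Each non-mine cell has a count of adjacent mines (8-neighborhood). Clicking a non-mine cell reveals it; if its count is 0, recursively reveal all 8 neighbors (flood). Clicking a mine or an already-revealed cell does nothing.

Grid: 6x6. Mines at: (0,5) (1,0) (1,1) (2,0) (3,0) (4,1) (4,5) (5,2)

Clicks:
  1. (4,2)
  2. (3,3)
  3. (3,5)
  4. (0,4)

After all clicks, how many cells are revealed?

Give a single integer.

Answer: 18

Derivation:
Click 1 (4,2) count=2: revealed 1 new [(4,2)] -> total=1
Click 2 (3,3) count=0: revealed 17 new [(0,2) (0,3) (0,4) (1,2) (1,3) (1,4) (1,5) (2,2) (2,3) (2,4) (2,5) (3,2) (3,3) (3,4) (3,5) (4,3) (4,4)] -> total=18
Click 3 (3,5) count=1: revealed 0 new [(none)] -> total=18
Click 4 (0,4) count=1: revealed 0 new [(none)] -> total=18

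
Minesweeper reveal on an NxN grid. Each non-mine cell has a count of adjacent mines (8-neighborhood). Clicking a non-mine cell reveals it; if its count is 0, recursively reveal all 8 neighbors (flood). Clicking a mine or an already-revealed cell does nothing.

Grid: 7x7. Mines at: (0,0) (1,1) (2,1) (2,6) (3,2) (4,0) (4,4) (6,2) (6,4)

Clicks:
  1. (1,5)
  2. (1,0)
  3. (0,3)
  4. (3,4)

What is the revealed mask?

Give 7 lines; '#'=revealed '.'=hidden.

Answer: ..#####
#.#####
..####.
...###.
.......
.......
.......

Derivation:
Click 1 (1,5) count=1: revealed 1 new [(1,5)] -> total=1
Click 2 (1,0) count=3: revealed 1 new [(1,0)] -> total=2
Click 3 (0,3) count=0: revealed 16 new [(0,2) (0,3) (0,4) (0,5) (0,6) (1,2) (1,3) (1,4) (1,6) (2,2) (2,3) (2,4) (2,5) (3,3) (3,4) (3,5)] -> total=18
Click 4 (3,4) count=1: revealed 0 new [(none)] -> total=18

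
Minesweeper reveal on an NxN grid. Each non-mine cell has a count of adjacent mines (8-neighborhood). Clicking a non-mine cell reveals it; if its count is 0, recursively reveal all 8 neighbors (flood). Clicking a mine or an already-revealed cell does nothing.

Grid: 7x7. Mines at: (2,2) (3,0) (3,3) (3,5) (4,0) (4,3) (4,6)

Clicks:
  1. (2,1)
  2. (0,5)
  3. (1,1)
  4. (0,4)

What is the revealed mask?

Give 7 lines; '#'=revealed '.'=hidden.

Answer: #######
#######
##.####
.......
.......
.......
.......

Derivation:
Click 1 (2,1) count=2: revealed 1 new [(2,1)] -> total=1
Click 2 (0,5) count=0: revealed 19 new [(0,0) (0,1) (0,2) (0,3) (0,4) (0,5) (0,6) (1,0) (1,1) (1,2) (1,3) (1,4) (1,5) (1,6) (2,0) (2,3) (2,4) (2,5) (2,6)] -> total=20
Click 3 (1,1) count=1: revealed 0 new [(none)] -> total=20
Click 4 (0,4) count=0: revealed 0 new [(none)] -> total=20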